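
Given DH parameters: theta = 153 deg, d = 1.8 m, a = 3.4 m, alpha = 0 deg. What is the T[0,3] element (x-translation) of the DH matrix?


T[0,3] = a * cos(theta)
= 3.4 * cos(153 deg)
= 3.4 * -0.891
= -3.0294


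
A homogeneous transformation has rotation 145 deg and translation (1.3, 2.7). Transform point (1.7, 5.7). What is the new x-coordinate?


x' = cos(theta)*px - sin(theta)*py + tx
= -0.8192*1.7 - 0.5736*5.7 + 1.3
= -3.3619


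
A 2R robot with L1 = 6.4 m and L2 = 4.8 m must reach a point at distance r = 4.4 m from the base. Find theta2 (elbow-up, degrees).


cos(theta2) = (r^2 - L1^2 - L2^2) / (2*L1*L2)
cos(theta2) = (19.36 - 40.96 - 23.04) / 61.44
cos(theta2) = -0.726562
theta2 = 136.599 degrees


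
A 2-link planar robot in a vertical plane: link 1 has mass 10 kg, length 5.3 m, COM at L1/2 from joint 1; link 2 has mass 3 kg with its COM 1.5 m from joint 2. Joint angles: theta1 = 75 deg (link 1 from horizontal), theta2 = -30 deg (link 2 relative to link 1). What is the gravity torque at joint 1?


Horizontal distance from joint 1 to link-1 COM:
  x_c1 = (L1/2)*cos(t1) = 2.65 * 0.2588 = 0.6859 m
Horizontal distance from joint 1 to link-2 COM:
  x_c2 = L1*cos(t1) + Lc2*cos(t1+t2)
       = 5.3*0.2588 + 1.5*0.7071 = 2.4324 m
tau1 = m1*g*x_c1 + m2*g*x_c2
     = 10*9.81*0.6859 + 3*9.81*2.4324
     = 67.2839 + 71.5856
     = 138.8695 Nm


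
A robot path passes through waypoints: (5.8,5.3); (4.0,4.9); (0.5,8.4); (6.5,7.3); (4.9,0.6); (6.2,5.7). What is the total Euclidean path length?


Segment lengths:
  seg1 = sqrt((-1.8)^2 + (-0.4)^2) = 1.8439
  seg2 = sqrt((-3.5)^2 + (3.5)^2) = 4.9497
  seg3 = sqrt((6.0)^2 + (-1.1)^2) = 6.1
  seg4 = sqrt((-1.6)^2 + (-6.7)^2) = 6.8884
  seg5 = sqrt((1.3)^2 + (5.1)^2) = 5.2631
Total = 25.0451


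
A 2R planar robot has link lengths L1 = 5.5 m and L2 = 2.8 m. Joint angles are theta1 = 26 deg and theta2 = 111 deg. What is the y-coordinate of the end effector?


Convert angles to radians: theta1 = 0.4538, theta2 = 1.9373
y = L1*sin(theta1) + L2*sin(theta1+theta2)
y = 2.411 + 1.9096
y = 4.3206


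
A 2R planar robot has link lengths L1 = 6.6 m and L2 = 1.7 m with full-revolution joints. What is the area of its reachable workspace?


r_max = L1 + L2 = 8.3 m
r_min = |L1 - L2| = 4.9 m
Area = pi*(r_max^2 - r_min^2)
= pi*(68.89 - 24.01)
= pi * 44.88
= 140.9947 m^2


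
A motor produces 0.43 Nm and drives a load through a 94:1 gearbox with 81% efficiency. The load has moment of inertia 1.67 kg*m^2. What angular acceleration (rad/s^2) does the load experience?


tau_out = tau_motor * N * eta
= 0.43 * 94 * 0.81 = 32.7402 Nm
alpha = tau_out / I = 32.7402 / 1.67
= 19.6049 rad/s^2


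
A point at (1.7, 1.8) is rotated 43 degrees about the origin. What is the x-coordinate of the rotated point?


x' = x*cos(theta) - y*sin(theta)
cos(43 deg) = 0.7314, sin(43 deg) = 0.682
x' = 1.7 * 0.7314 - 1.8 * 0.682
= 1.2433 - 1.2276
= 0.0157


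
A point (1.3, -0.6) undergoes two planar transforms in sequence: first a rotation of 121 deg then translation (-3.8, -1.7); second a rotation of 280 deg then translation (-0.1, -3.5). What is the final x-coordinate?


After transform 1:
x1 = cos(121)*1.3 - sin(121)*-0.6 + -3.8 = -3.9552
y1 = sin(121)*1.3 + cos(121)*-0.6 + -1.7 = -0.2767
After transform 2:
x2 = cos(280)*-3.9552 - sin(280)*-0.2767 + -0.1
= -1.0593


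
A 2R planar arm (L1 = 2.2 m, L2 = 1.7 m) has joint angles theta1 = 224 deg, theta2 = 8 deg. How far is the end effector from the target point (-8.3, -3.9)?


End effector via forward kinematics:
x = L1*cos(t1) + L2*cos(t1+t2) = -2.6292
y = L1*sin(t1) + L2*sin(t1+t2) = -2.8679
Distance to target:
d = sqrt((-8.3 - -2.6292)^2 + (-3.9 - -2.8679)^2)
= sqrt(32.1583 + 1.0653)
= 5.764 m


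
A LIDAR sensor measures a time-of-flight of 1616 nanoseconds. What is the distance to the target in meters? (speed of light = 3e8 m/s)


tof = 1616 ns = 1.616e-06 s
dist = c * tof / 2
= 3e8 * 1.616e-06 / 2
= 242.4 m


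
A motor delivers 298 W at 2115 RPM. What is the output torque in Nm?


omega = 2115 * 2*pi/60 = 221.4823 rad/s
tau = P / omega = 298 / 221.4823
= 1.3455 Nm


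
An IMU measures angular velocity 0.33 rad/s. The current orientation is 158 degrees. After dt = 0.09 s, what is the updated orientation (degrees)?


delta_theta = w * dt = 0.33 * 0.09 = 0.0297 rad
= 1.7017 deg
theta_new = 158 + 1.7017 = 159.7017 deg


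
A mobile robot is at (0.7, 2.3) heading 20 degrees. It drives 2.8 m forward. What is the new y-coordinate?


y_new = y0 + d*sin(theta)
= 2.3 + 2.8*sin(20)
= 2.3 + 0.9577
= 3.2577


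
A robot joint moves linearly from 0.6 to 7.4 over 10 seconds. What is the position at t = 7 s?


s = t/T = 7/10 = 0.7
p(t) = p0 + (pf-p0)*s
= 0.6 + (7.4 - 0.6) * 0.7
= 5.36


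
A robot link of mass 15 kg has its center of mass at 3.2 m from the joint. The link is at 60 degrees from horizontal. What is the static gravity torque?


tau = m*g*L*cos(angle)
= 15 * 9.81 * 3.2 * cos(60 deg)
= 15 * 9.81 * 3.2 * 0.5
= 235.44 Nm


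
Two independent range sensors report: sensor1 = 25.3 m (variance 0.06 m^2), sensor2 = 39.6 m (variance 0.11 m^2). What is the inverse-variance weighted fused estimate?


w1 = (1/var1) / (1/var1 + 1/var2)
   = 16.6667 / (16.6667 + 9.0909) = 0.6471
w2 = 1 - w1 = 0.3529
fused = w1*s1 + w2*s2 = 16.3706 + 13.9765
= 30.3471 m


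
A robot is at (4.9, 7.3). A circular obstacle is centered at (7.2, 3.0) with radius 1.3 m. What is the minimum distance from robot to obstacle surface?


center_dist = sqrt((4.9-7.2)^2 + (7.3-3.0)^2)
= sqrt(5.29 + 18.49)
= 4.8765
min_dist = center_dist - radius = 4.8765 - 1.3 = 3.5765 m


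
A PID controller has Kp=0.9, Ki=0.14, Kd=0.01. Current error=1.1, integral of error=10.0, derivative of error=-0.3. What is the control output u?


u = Kp*e + Ki*int(e) + Kd*de/dt
= 0.9*1.1 + 0.14*10.0 + 0.01*(-0.3)
= 0.99 + 1.4 + -0.003
= 2.387


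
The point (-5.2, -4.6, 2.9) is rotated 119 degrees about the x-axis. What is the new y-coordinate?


Rotation about x-axis: y' = y*cos(theta) - z*sin(theta)
= -4.6 * -0.4848 - 2.9 * 0.8746
= -0.3063


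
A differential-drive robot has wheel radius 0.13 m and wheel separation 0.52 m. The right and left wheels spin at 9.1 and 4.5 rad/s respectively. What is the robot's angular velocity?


vR = r*wR = 0.13*9.1 = 1.183 m/s
vL = r*wL = 0.13*4.5 = 0.585 m/s
v = (vR+vL)/2 = 0.884 m/s
omega = (vR-vL)/L = 1.15 rad/s
angular velocity = 1.15 rad/s


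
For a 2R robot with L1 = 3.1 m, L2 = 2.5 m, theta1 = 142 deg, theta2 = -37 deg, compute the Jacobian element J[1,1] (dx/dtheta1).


J[1,1] = -L1*sin(t1) - L2*sin(t1+t2)
= -3.1*sin(142) - 2.5*sin(105)
= -4.3234


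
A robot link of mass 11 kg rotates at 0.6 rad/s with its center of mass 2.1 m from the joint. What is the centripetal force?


F = m * omega^2 * r
= 11 * 0.6^2 * 2.1
= 11 * 0.36 * 2.1
= 8.316 N


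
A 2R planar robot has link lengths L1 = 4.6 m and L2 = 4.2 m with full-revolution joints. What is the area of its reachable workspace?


r_max = L1 + L2 = 8.8 m
r_min = |L1 - L2| = 0.4 m
Area = pi*(r_max^2 - r_min^2)
= pi*(77.44 - 0.16)
= pi * 77.28
= 242.7823 m^2


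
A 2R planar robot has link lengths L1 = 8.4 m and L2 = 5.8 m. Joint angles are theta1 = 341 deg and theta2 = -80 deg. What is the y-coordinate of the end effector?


Convert angles to radians: theta1 = 5.9516, theta2 = -1.3963
y = L1*sin(theta1) + L2*sin(theta1+theta2)
y = -2.7348 + -5.7286
y = -8.4634


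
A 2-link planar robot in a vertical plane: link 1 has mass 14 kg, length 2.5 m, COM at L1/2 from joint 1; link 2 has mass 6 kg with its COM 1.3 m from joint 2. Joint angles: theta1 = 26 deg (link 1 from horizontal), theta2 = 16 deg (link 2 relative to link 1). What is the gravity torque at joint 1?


Horizontal distance from joint 1 to link-1 COM:
  x_c1 = (L1/2)*cos(t1) = 1.25 * 0.8988 = 1.1235 m
Horizontal distance from joint 1 to link-2 COM:
  x_c2 = L1*cos(t1) + Lc2*cos(t1+t2)
       = 2.5*0.8988 + 1.3*0.7431 = 3.2131 m
tau1 = m1*g*x_c1 + m2*g*x_c2
     = 14*9.81*1.1235 + 6*9.81*3.2131
     = 154.3005 + 189.1215
     = 343.422 Nm


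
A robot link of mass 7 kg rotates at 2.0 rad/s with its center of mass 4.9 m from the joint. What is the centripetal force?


F = m * omega^2 * r
= 7 * 2.0^2 * 4.9
= 7 * 4.0 * 4.9
= 137.2 N


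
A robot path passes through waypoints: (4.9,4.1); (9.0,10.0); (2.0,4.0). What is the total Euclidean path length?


Segment lengths:
  seg1 = sqrt((4.1)^2 + (5.9)^2) = 7.1847
  seg2 = sqrt((-7.0)^2 + (-6.0)^2) = 9.2195
Total = 16.4043


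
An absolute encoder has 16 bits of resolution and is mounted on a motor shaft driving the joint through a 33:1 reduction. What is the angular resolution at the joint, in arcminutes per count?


counts = 2^16 = 65536
effective counts at joint = 65536 * 33 = 2162688
resolution = 360*60 / 2162688
= 0.01 arcmin/count


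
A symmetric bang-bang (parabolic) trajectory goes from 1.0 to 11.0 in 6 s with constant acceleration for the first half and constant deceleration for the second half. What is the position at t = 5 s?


Symmetric rest-to-rest: each phase covers (pf-p0)/2 in time T/2. 0.5*a*(T/2)^2 = (pf-p0)/2 => a = 4*(pf-p0)/T^2
a = 4*(11.0-1.0)/6^2 = 1.1111
t = 5 is in the deceleration phase (t > T/2).
p = pf - 0.5*a*(T-t)^2 = 11.0 - 0.5*1.1111*1^2
= 10.4444


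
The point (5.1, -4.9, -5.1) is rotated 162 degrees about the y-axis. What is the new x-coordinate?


Rotation about y-axis: x' = x*cos(theta) + z*sin(theta)
= 5.1 * -0.9511 + -5.1 * 0.309
= -6.4264


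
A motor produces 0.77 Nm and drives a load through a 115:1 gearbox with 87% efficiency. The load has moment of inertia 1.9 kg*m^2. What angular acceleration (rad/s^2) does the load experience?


tau_out = tau_motor * N * eta
= 0.77 * 115 * 0.87 = 77.0385 Nm
alpha = tau_out / I = 77.0385 / 1.9
= 40.5466 rad/s^2


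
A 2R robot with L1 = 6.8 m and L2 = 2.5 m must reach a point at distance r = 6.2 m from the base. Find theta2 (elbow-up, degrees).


cos(theta2) = (r^2 - L1^2 - L2^2) / (2*L1*L2)
cos(theta2) = (38.44 - 46.24 - 6.25) / 34.0
cos(theta2) = -0.413235
theta2 = 114.4082 degrees


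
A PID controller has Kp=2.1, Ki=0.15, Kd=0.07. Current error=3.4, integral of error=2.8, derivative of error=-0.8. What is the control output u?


u = Kp*e + Ki*int(e) + Kd*de/dt
= 2.1*3.4 + 0.15*2.8 + 0.07*(-0.8)
= 7.14 + 0.42 + -0.056
= 7.504


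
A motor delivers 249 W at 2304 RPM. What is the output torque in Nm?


omega = 2304 * 2*pi/60 = 241.2743 rad/s
tau = P / omega = 249 / 241.2743
= 1.032 Nm


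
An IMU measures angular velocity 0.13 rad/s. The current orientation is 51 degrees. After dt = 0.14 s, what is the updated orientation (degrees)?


delta_theta = w * dt = 0.13 * 0.14 = 0.0182 rad
= 1.0428 deg
theta_new = 51 + 1.0428 = 52.0428 deg


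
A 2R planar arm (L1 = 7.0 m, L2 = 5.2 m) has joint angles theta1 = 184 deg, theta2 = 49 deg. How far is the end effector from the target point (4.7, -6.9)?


End effector via forward kinematics:
x = L1*cos(t1) + L2*cos(t1+t2) = -10.1124
y = L1*sin(t1) + L2*sin(t1+t2) = -4.6412
Distance to target:
d = sqrt((4.7 - -10.1124)^2 + (-6.9 - -4.6412)^2)
= sqrt(219.4068 + 5.1022)
= 14.9836 m


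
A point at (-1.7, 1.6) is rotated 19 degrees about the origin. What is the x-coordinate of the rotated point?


x' = x*cos(theta) - y*sin(theta)
cos(19 deg) = 0.9455, sin(19 deg) = 0.3256
x' = -1.7 * 0.9455 - 1.6 * 0.3256
= -1.6074 - 0.5209
= -2.1283


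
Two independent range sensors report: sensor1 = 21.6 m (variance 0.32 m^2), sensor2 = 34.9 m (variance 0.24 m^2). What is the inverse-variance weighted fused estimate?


w1 = (1/var1) / (1/var1 + 1/var2)
   = 3.125 / (3.125 + 4.1667) = 0.4286
w2 = 1 - w1 = 0.5714
fused = w1*s1 + w2*s2 = 9.2571 + 19.9429
= 29.2 m


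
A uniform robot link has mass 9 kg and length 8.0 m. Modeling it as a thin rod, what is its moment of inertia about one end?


I = (1/3) * m * L^2
= (1/3) * 9 * 8.0^2
= 0.333333 * 9 * 64.0
= 192.0 kg*m^2


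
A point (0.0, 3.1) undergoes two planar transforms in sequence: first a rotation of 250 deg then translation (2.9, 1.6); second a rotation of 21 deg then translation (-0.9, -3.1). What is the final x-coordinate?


After transform 1:
x1 = cos(250)*0.0 - sin(250)*3.1 + 2.9 = 5.813
y1 = sin(250)*0.0 + cos(250)*3.1 + 1.6 = 0.5397
After transform 2:
x2 = cos(21)*5.813 - sin(21)*0.5397 + -0.9
= 4.3335


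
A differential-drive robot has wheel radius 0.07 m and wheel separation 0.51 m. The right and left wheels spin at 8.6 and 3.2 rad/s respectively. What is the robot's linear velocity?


vR = r*wR = 0.07*8.6 = 0.602 m/s
vL = r*wL = 0.07*3.2 = 0.224 m/s
v = (vR+vL)/2 = 0.413 m/s
omega = (vR-vL)/L = 0.7412 rad/s
linear velocity = 0.413 m/s


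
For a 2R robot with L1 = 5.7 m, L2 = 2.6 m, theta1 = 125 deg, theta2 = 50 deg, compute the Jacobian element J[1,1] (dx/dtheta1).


J[1,1] = -L1*sin(t1) - L2*sin(t1+t2)
= -5.7*sin(125) - 2.6*sin(175)
= -4.8958


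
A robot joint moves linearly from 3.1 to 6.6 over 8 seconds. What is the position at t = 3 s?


s = t/T = 3/8 = 0.375
p(t) = p0 + (pf-p0)*s
= 3.1 + (6.6 - 3.1) * 0.375
= 4.4125


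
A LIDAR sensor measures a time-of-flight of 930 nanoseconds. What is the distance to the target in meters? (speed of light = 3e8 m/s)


tof = 930 ns = 9.3e-07 s
dist = c * tof / 2
= 3e8 * 9.3e-07 / 2
= 139.5 m


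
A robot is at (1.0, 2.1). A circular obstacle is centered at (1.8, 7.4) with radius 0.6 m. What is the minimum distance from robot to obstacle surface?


center_dist = sqrt((1.0-1.8)^2 + (2.1-7.4)^2)
= sqrt(0.64 + 28.09)
= 5.36
min_dist = center_dist - radius = 5.36 - 0.6 = 4.76 m


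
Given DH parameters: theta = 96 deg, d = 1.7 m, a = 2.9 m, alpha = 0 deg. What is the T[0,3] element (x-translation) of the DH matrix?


T[0,3] = a * cos(theta)
= 2.9 * cos(96 deg)
= 2.9 * -0.1045
= -0.3031


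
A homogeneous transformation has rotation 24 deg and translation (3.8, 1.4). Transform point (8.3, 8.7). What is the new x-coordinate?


x' = cos(theta)*px - sin(theta)*py + tx
= 0.9135*8.3 - 0.4067*8.7 + 3.8
= 7.8438


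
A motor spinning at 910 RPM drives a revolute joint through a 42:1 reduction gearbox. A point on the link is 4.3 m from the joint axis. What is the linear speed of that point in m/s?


omega_motor = 910 * 2*pi/60 = 95.295 rad/s
omega_joint = omega_motor / 42 = 2.2689 rad/s
v = omega_joint * r = 2.2689 * 4.3
= 9.7564 m/s


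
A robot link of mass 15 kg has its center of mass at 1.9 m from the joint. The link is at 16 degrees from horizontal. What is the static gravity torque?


tau = m*g*L*cos(angle)
= 15 * 9.81 * 1.9 * cos(16 deg)
= 15 * 9.81 * 1.9 * 0.9613
= 268.7544 Nm


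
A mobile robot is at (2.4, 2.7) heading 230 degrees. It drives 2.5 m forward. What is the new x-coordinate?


x_new = x0 + d*cos(theta)
= 2.4 + 2.5*cos(230)
= 2.4 + -1.607
= 0.793


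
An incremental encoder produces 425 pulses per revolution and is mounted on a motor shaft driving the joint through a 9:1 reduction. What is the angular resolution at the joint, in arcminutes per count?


counts per rev = 425
effective counts at joint = 425 * 9 = 3825
resolution = 360*60 / 3825
= 5.6471 arcmin/count


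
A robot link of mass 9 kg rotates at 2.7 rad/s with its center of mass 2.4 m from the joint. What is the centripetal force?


F = m * omega^2 * r
= 9 * 2.7^2 * 2.4
= 9 * 7.29 * 2.4
= 157.464 N


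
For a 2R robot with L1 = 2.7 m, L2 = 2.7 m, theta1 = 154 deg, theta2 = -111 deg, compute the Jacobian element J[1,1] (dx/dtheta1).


J[1,1] = -L1*sin(t1) - L2*sin(t1+t2)
= -2.7*sin(154) - 2.7*sin(43)
= -3.025


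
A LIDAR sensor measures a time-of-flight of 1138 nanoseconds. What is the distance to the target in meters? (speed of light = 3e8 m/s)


tof = 1138 ns = 1.138e-06 s
dist = c * tof / 2
= 3e8 * 1.138e-06 / 2
= 170.7 m


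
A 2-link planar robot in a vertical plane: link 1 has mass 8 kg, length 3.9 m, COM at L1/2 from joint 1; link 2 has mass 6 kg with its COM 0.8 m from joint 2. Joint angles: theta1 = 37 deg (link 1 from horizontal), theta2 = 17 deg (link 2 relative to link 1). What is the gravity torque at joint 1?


Horizontal distance from joint 1 to link-1 COM:
  x_c1 = (L1/2)*cos(t1) = 1.95 * 0.7986 = 1.5573 m
Horizontal distance from joint 1 to link-2 COM:
  x_c2 = L1*cos(t1) + Lc2*cos(t1+t2)
       = 3.9*0.7986 + 0.8*0.5878 = 3.5849 m
tau1 = m1*g*x_c1 + m2*g*x_c2
     = 8*9.81*1.5573 + 6*9.81*3.5849
     = 122.22 + 211.0076
     = 333.2276 Nm


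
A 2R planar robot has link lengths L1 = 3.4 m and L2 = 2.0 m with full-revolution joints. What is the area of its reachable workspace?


r_max = L1 + L2 = 5.4 m
r_min = |L1 - L2| = 1.4 m
Area = pi*(r_max^2 - r_min^2)
= pi*(29.16 - 1.96)
= pi * 27.2
= 85.4513 m^2


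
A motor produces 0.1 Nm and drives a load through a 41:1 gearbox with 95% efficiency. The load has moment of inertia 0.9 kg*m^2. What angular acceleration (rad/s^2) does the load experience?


tau_out = tau_motor * N * eta
= 0.1 * 41 * 0.95 = 3.895 Nm
alpha = tau_out / I = 3.895 / 0.9
= 4.3278 rad/s^2


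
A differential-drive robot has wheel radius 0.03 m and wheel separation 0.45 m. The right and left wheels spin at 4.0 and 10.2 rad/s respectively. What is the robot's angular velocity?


vR = r*wR = 0.03*4.0 = 0.12 m/s
vL = r*wL = 0.03*10.2 = 0.306 m/s
v = (vR+vL)/2 = 0.213 m/s
omega = (vR-vL)/L = -0.4133 rad/s
angular velocity = -0.4133 rad/s


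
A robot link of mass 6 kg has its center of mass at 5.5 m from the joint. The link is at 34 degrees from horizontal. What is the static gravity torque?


tau = m*g*L*cos(angle)
= 6 * 9.81 * 5.5 * cos(34 deg)
= 6 * 9.81 * 5.5 * 0.829
= 268.3843 Nm


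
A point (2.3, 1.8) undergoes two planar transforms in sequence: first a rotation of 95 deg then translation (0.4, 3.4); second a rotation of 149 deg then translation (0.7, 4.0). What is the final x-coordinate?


After transform 1:
x1 = cos(95)*2.3 - sin(95)*1.8 + 0.4 = -1.5936
y1 = sin(95)*2.3 + cos(95)*1.8 + 3.4 = 5.5344
After transform 2:
x2 = cos(149)*-1.5936 - sin(149)*5.5344 + 0.7
= -0.7844


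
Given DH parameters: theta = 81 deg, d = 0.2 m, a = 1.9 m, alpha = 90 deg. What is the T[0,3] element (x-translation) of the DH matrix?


T[0,3] = a * cos(theta)
= 1.9 * cos(81 deg)
= 1.9 * 0.1564
= 0.2972


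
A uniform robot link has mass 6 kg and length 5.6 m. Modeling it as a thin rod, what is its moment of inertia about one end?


I = (1/3) * m * L^2
= (1/3) * 6 * 5.6^2
= 0.333333 * 6 * 31.36
= 62.72 kg*m^2


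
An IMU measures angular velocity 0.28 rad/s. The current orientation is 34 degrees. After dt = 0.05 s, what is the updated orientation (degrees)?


delta_theta = w * dt = 0.28 * 0.05 = 0.014 rad
= 0.8021 deg
theta_new = 34 + 0.8021 = 34.8021 deg


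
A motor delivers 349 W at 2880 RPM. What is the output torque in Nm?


omega = 2880 * 2*pi/60 = 301.5929 rad/s
tau = P / omega = 349 / 301.5929
= 1.1572 Nm


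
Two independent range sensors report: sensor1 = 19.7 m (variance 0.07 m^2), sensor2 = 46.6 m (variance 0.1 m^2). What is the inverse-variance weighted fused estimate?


w1 = (1/var1) / (1/var1 + 1/var2)
   = 14.2857 / (14.2857 + 10.0) = 0.5882
w2 = 1 - w1 = 0.4118
fused = w1*s1 + w2*s2 = 11.5882 + 19.1882
= 30.7765 m


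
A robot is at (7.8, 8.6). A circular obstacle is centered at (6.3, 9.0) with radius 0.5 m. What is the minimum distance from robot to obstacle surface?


center_dist = sqrt((7.8-6.3)^2 + (8.6-9.0)^2)
= sqrt(2.25 + 0.16)
= 1.5524
min_dist = center_dist - radius = 1.5524 - 0.5 = 1.0524 m


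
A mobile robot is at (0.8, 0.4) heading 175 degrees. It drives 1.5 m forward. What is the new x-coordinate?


x_new = x0 + d*cos(theta)
= 0.8 + 1.5*cos(175)
= 0.8 + -1.4943
= -0.6943


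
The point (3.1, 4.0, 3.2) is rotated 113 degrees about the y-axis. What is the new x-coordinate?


Rotation about y-axis: x' = x*cos(theta) + z*sin(theta)
= 3.1 * -0.3907 + 3.2 * 0.9205
= 1.7343


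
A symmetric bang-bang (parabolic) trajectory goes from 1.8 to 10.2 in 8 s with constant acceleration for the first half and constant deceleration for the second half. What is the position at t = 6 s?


Symmetric rest-to-rest: each phase covers (pf-p0)/2 in time T/2. 0.5*a*(T/2)^2 = (pf-p0)/2 => a = 4*(pf-p0)/T^2
a = 4*(10.2-1.8)/8^2 = 0.525
t = 6 is in the deceleration phase (t > T/2).
p = pf - 0.5*a*(T-t)^2 = 10.2 - 0.5*0.525*2^2
= 9.15


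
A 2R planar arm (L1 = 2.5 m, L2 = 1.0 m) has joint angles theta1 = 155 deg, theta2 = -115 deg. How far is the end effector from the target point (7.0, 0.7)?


End effector via forward kinematics:
x = L1*cos(t1) + L2*cos(t1+t2) = -1.4997
y = L1*sin(t1) + L2*sin(t1+t2) = 1.6993
Distance to target:
d = sqrt((7.0 - -1.4997)^2 + (0.7 - 1.6993)^2)
= sqrt(72.2453 + 0.9987)
= 8.5583 m


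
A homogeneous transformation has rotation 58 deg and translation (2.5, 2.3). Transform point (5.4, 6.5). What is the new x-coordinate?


x' = cos(theta)*px - sin(theta)*py + tx
= 0.5299*5.4 - 0.848*6.5 + 2.5
= -0.1507


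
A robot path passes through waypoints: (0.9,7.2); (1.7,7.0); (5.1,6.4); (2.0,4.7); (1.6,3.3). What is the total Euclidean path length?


Segment lengths:
  seg1 = sqrt((0.8)^2 + (-0.2)^2) = 0.8246
  seg2 = sqrt((3.4)^2 + (-0.6)^2) = 3.4525
  seg3 = sqrt((-3.1)^2 + (-1.7)^2) = 3.5355
  seg4 = sqrt((-0.4)^2 + (-1.4)^2) = 1.456
Total = 9.2687


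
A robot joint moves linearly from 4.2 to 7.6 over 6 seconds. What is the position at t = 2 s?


s = t/T = 2/6 = 0.3333
p(t) = p0 + (pf-p0)*s
= 4.2 + (7.6 - 4.2) * 0.3333
= 5.3333


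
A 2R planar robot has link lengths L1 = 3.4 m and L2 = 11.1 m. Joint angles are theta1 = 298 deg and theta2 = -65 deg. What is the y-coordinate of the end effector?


Convert angles to radians: theta1 = 5.2011, theta2 = -1.1345
y = L1*sin(theta1) + L2*sin(theta1+theta2)
y = -3.002 + -8.8649
y = -11.8669


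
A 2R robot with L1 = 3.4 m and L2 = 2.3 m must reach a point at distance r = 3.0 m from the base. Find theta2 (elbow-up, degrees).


cos(theta2) = (r^2 - L1^2 - L2^2) / (2*L1*L2)
cos(theta2) = (9.0 - 11.56 - 5.29) / 15.64
cos(theta2) = -0.501918
theta2 = 120.127 degrees


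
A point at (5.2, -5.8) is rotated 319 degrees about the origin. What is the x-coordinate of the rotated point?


x' = x*cos(theta) - y*sin(theta)
cos(319 deg) = 0.7547, sin(319 deg) = -0.6561
x' = 5.2 * 0.7547 - -5.8 * -0.6561
= 3.9245 - 3.8051
= 0.1193


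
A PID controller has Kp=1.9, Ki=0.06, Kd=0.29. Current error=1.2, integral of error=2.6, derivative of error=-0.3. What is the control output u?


u = Kp*e + Ki*int(e) + Kd*de/dt
= 1.9*1.2 + 0.06*2.6 + 0.29*(-0.3)
= 2.28 + 0.156 + -0.087
= 2.349


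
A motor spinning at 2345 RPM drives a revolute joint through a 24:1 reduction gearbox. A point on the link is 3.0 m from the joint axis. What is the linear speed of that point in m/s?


omega_motor = 2345 * 2*pi/60 = 245.5678 rad/s
omega_joint = omega_motor / 24 = 10.232 rad/s
v = omega_joint * r = 10.232 * 3.0
= 30.696 m/s


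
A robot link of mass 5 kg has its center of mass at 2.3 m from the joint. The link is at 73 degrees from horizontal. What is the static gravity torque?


tau = m*g*L*cos(angle)
= 5 * 9.81 * 2.3 * cos(73 deg)
= 5 * 9.81 * 2.3 * 0.2924
= 32.9839 Nm


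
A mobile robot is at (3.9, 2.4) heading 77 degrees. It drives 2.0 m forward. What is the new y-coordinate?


y_new = y0 + d*sin(theta)
= 2.4 + 2.0*sin(77)
= 2.4 + 1.9487
= 4.3487


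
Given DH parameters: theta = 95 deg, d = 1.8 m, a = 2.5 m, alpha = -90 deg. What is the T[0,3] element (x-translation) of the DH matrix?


T[0,3] = a * cos(theta)
= 2.5 * cos(95 deg)
= 2.5 * -0.0872
= -0.2179


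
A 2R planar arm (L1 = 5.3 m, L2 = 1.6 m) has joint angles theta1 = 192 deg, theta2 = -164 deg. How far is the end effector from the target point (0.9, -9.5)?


End effector via forward kinematics:
x = L1*cos(t1) + L2*cos(t1+t2) = -3.7715
y = L1*sin(t1) + L2*sin(t1+t2) = -0.3508
Distance to target:
d = sqrt((0.9 - -3.7715)^2 + (-9.5 - -0.3508)^2)
= sqrt(21.8226 + 83.7083)
= 10.2728 m


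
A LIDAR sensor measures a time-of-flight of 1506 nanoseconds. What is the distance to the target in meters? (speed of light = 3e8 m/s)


tof = 1506 ns = 1.506e-06 s
dist = c * tof / 2
= 3e8 * 1.506e-06 / 2
= 225.9 m


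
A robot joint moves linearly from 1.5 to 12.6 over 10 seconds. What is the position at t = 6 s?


s = t/T = 6/10 = 0.6
p(t) = p0 + (pf-p0)*s
= 1.5 + (12.6 - 1.5) * 0.6
= 8.16


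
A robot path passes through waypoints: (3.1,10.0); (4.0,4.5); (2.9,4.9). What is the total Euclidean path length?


Segment lengths:
  seg1 = sqrt((0.9)^2 + (-5.5)^2) = 5.5731
  seg2 = sqrt((-1.1)^2 + (0.4)^2) = 1.1705
Total = 6.7436


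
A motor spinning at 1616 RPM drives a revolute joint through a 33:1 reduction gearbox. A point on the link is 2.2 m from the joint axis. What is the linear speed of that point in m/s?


omega_motor = 1616 * 2*pi/60 = 169.2271 rad/s
omega_joint = omega_motor / 33 = 5.1281 rad/s
v = omega_joint * r = 5.1281 * 2.2
= 11.2818 m/s


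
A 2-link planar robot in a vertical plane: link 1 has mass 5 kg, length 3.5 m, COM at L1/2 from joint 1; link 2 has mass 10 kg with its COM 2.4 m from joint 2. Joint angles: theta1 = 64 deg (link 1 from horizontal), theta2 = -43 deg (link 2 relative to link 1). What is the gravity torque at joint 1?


Horizontal distance from joint 1 to link-1 COM:
  x_c1 = (L1/2)*cos(t1) = 1.75 * 0.4384 = 0.7671 m
Horizontal distance from joint 1 to link-2 COM:
  x_c2 = L1*cos(t1) + Lc2*cos(t1+t2)
       = 3.5*0.4384 + 2.4*0.9336 = 3.7749 m
tau1 = m1*g*x_c1 + m2*g*x_c2
     = 5*9.81*0.7671 + 10*9.81*3.7749
     = 37.6287 + 370.3169
     = 407.9456 Nm


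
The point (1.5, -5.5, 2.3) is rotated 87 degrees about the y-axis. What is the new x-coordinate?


Rotation about y-axis: x' = x*cos(theta) + z*sin(theta)
= 1.5 * 0.0523 + 2.3 * 0.9986
= 2.3754


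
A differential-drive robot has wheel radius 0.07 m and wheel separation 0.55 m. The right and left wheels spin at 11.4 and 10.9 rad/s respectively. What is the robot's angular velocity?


vR = r*wR = 0.07*11.4 = 0.798 m/s
vL = r*wL = 0.07*10.9 = 0.763 m/s
v = (vR+vL)/2 = 0.7805 m/s
omega = (vR-vL)/L = 0.0636 rad/s
angular velocity = 0.0636 rad/s


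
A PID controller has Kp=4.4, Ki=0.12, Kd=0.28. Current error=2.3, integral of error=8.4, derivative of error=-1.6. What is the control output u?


u = Kp*e + Ki*int(e) + Kd*de/dt
= 4.4*2.3 + 0.12*8.4 + 0.28*(-1.6)
= 10.12 + 1.008 + -0.448
= 10.68


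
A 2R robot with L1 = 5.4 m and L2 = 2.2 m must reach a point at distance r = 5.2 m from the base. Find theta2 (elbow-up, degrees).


cos(theta2) = (r^2 - L1^2 - L2^2) / (2*L1*L2)
cos(theta2) = (27.04 - 29.16 - 4.84) / 23.76
cos(theta2) = -0.292929
theta2 = 107.0334 degrees


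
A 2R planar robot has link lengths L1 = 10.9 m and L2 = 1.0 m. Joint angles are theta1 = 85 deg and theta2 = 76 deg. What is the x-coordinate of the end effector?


Convert angles to radians: theta1 = 1.4835, theta2 = 1.3265
x = L1*cos(theta1) + L2*cos(theta1+theta2)
x = 0.95 + -0.9455
x = 0.0045


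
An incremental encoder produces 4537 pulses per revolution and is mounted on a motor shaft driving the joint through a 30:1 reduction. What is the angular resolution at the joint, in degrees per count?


counts per rev = 4537
effective counts at joint = 4537 * 30 = 136110
resolution = 360 / 136110
= 0.0026 deg/count


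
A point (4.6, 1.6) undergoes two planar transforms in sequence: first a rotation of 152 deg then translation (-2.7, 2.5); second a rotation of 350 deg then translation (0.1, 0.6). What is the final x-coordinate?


After transform 1:
x1 = cos(152)*4.6 - sin(152)*1.6 + -2.7 = -7.5127
y1 = sin(152)*4.6 + cos(152)*1.6 + 2.5 = 3.2469
After transform 2:
x2 = cos(350)*-7.5127 - sin(350)*3.2469 + 0.1
= -6.7348


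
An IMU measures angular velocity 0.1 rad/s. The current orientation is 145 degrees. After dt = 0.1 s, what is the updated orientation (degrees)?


delta_theta = w * dt = 0.1 * 0.1 = 0.01 rad
= 0.573 deg
theta_new = 145 + 0.573 = 145.573 deg


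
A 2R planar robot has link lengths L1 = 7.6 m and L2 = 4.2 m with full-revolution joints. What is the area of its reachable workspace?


r_max = L1 + L2 = 11.8 m
r_min = |L1 - L2| = 3.4 m
Area = pi*(r_max^2 - r_min^2)
= pi*(139.24 - 11.56)
= pi * 127.68
= 401.1186 m^2


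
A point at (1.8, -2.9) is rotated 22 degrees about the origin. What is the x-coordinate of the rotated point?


x' = x*cos(theta) - y*sin(theta)
cos(22 deg) = 0.9272, sin(22 deg) = 0.3746
x' = 1.8 * 0.9272 - -2.9 * 0.3746
= 1.6689 - -1.0864
= 2.7553


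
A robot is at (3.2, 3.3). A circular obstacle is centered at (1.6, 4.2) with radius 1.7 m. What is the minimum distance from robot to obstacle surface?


center_dist = sqrt((3.2-1.6)^2 + (3.3-4.2)^2)
= sqrt(2.56 + 0.81)
= 1.8358
min_dist = center_dist - radius = 1.8358 - 1.7 = 0.1358 m


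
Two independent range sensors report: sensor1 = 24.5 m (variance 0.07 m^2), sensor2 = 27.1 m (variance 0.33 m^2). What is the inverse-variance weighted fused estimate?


w1 = (1/var1) / (1/var1 + 1/var2)
   = 14.2857 / (14.2857 + 3.0303) = 0.825
w2 = 1 - w1 = 0.175
fused = w1*s1 + w2*s2 = 20.2125 + 4.7425
= 24.955 m


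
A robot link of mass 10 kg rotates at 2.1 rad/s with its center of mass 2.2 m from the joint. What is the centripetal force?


F = m * omega^2 * r
= 10 * 2.1^2 * 2.2
= 10 * 4.41 * 2.2
= 97.02 N


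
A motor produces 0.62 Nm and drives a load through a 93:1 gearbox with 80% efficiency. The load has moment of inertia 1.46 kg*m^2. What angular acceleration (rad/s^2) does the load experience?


tau_out = tau_motor * N * eta
= 0.62 * 93 * 0.8 = 46.128 Nm
alpha = tau_out / I = 46.128 / 1.46
= 31.5945 rad/s^2


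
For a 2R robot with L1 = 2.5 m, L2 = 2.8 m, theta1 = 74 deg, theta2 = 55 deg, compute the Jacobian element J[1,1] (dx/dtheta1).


J[1,1] = -L1*sin(t1) - L2*sin(t1+t2)
= -2.5*sin(74) - 2.8*sin(129)
= -4.5792


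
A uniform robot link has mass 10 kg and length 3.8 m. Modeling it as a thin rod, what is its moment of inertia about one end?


I = (1/3) * m * L^2
= (1/3) * 10 * 3.8^2
= 0.333333 * 10 * 14.44
= 48.1333 kg*m^2


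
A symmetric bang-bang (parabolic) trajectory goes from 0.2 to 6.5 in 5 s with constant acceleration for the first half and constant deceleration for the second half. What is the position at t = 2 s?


Symmetric rest-to-rest: each phase covers (pf-p0)/2 in time T/2. 0.5*a*(T/2)^2 = (pf-p0)/2 => a = 4*(pf-p0)/T^2
a = 4*(6.5-0.2)/5^2 = 1.008
t = 2 is in the acceleration phase (t <= T/2).
p = p0 + 0.5*a*t^2 = 0.2 + 0.5*1.008*2^2
= 2.216


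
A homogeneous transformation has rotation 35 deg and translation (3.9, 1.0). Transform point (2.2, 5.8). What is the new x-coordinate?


x' = cos(theta)*px - sin(theta)*py + tx
= 0.8192*2.2 - 0.5736*5.8 + 3.9
= 2.3754


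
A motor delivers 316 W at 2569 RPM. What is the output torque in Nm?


omega = 2569 * 2*pi/60 = 269.0251 rad/s
tau = P / omega = 316 / 269.0251
= 1.1746 Nm


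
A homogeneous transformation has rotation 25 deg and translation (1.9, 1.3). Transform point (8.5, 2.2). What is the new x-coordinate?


x' = cos(theta)*px - sin(theta)*py + tx
= 0.9063*8.5 - 0.4226*2.2 + 1.9
= 8.6739


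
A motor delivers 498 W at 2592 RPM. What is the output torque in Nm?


omega = 2592 * 2*pi/60 = 271.4336 rad/s
tau = P / omega = 498 / 271.4336
= 1.8347 Nm


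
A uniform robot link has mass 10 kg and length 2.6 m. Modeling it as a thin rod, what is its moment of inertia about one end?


I = (1/3) * m * L^2
= (1/3) * 10 * 2.6^2
= 0.333333 * 10 * 6.76
= 22.5333 kg*m^2


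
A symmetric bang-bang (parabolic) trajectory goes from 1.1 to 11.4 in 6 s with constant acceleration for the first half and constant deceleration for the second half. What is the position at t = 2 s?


Symmetric rest-to-rest: each phase covers (pf-p0)/2 in time T/2. 0.5*a*(T/2)^2 = (pf-p0)/2 => a = 4*(pf-p0)/T^2
a = 4*(11.4-1.1)/6^2 = 1.1444
t = 2 is in the acceleration phase (t <= T/2).
p = p0 + 0.5*a*t^2 = 1.1 + 0.5*1.1444*2^2
= 3.3889


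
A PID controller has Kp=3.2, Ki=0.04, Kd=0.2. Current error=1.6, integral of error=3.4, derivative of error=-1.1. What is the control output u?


u = Kp*e + Ki*int(e) + Kd*de/dt
= 3.2*1.6 + 0.04*3.4 + 0.2*(-1.1)
= 5.12 + 0.136 + -0.22
= 5.036


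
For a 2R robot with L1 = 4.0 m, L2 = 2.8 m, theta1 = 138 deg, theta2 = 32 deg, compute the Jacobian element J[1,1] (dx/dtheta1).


J[1,1] = -L1*sin(t1) - L2*sin(t1+t2)
= -4.0*sin(138) - 2.8*sin(170)
= -3.1627


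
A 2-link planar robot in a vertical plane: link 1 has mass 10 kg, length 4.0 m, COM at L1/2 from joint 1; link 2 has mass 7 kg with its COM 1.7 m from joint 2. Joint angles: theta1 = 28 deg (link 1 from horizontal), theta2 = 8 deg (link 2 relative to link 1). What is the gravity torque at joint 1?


Horizontal distance from joint 1 to link-1 COM:
  x_c1 = (L1/2)*cos(t1) = 2.0 * 0.8829 = 1.7659 m
Horizontal distance from joint 1 to link-2 COM:
  x_c2 = L1*cos(t1) + Lc2*cos(t1+t2)
       = 4.0*0.8829 + 1.7*0.809 = 4.9071 m
tau1 = m1*g*x_c1 + m2*g*x_c2
     = 10*9.81*1.7659 + 7*9.81*4.9071
     = 173.2343 + 336.9719
     = 510.2062 Nm


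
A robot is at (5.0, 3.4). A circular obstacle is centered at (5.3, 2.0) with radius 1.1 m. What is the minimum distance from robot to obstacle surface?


center_dist = sqrt((5.0-5.3)^2 + (3.4-2.0)^2)
= sqrt(0.09 + 1.96)
= 1.4318
min_dist = center_dist - radius = 1.4318 - 1.1 = 0.3318 m


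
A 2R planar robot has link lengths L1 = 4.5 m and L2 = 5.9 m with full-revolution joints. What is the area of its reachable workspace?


r_max = L1 + L2 = 10.4 m
r_min = |L1 - L2| = 1.4 m
Area = pi*(r_max^2 - r_min^2)
= pi*(108.16 - 1.96)
= pi * 106.2
= 333.6371 m^2


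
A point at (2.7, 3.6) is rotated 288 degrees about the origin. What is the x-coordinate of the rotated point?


x' = x*cos(theta) - y*sin(theta)
cos(288 deg) = 0.309, sin(288 deg) = -0.9511
x' = 2.7 * 0.309 - 3.6 * -0.9511
= 0.8343 - -3.4238
= 4.2581


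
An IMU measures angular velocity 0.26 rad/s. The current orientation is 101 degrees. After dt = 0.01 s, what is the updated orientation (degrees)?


delta_theta = w * dt = 0.26 * 0.01 = 0.0026 rad
= 0.149 deg
theta_new = 101 + 0.149 = 101.149 deg


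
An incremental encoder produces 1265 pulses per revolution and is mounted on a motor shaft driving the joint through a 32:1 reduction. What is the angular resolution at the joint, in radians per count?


counts per rev = 1265
effective counts at joint = 1265 * 32 = 40480
resolution = 2*pi / 40480
= 1.5522e-04 rad/count


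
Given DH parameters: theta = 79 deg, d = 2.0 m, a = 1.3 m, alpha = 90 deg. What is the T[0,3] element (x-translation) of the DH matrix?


T[0,3] = a * cos(theta)
= 1.3 * cos(79 deg)
= 1.3 * 0.1908
= 0.2481


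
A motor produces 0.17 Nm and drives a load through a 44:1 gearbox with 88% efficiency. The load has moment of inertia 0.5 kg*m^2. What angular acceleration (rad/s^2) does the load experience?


tau_out = tau_motor * N * eta
= 0.17 * 44 * 0.88 = 6.5824 Nm
alpha = tau_out / I = 6.5824 / 0.5
= 13.1648 rad/s^2


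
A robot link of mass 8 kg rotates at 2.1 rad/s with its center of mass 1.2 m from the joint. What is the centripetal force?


F = m * omega^2 * r
= 8 * 2.1^2 * 1.2
= 8 * 4.41 * 1.2
= 42.336 N


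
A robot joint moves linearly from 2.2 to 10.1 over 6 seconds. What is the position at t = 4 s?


s = t/T = 4/6 = 0.6667
p(t) = p0 + (pf-p0)*s
= 2.2 + (10.1 - 2.2) * 0.6667
= 7.4667


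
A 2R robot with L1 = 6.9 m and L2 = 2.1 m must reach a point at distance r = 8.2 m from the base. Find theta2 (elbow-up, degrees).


cos(theta2) = (r^2 - L1^2 - L2^2) / (2*L1*L2)
cos(theta2) = (67.24 - 47.61 - 4.41) / 28.98
cos(theta2) = 0.52519
theta2 = 58.319 degrees


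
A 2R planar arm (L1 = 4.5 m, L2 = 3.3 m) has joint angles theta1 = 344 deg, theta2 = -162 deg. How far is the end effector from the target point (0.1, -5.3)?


End effector via forward kinematics:
x = L1*cos(t1) + L2*cos(t1+t2) = 1.0277
y = L1*sin(t1) + L2*sin(t1+t2) = -1.3555
Distance to target:
d = sqrt((0.1 - 1.0277)^2 + (-5.3 - -1.3555)^2)
= sqrt(0.8606 + 15.5588)
= 4.0521 m


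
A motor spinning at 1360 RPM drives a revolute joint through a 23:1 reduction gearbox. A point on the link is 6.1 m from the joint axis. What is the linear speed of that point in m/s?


omega_motor = 1360 * 2*pi/60 = 142.4189 rad/s
omega_joint = omega_motor / 23 = 6.1921 rad/s
v = omega_joint * r = 6.1921 * 6.1
= 37.772 m/s


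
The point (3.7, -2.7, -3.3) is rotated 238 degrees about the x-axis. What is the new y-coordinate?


Rotation about x-axis: y' = y*cos(theta) - z*sin(theta)
= -2.7 * -0.5299 - -3.3 * -0.848
= -1.3678


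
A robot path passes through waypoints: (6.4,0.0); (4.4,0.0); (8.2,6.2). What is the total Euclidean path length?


Segment lengths:
  seg1 = sqrt((-2.0)^2 + (0.0)^2) = 2.0
  seg2 = sqrt((3.8)^2 + (6.2)^2) = 7.2719
Total = 9.2719


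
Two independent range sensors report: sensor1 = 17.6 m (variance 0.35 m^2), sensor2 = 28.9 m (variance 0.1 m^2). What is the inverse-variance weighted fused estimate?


w1 = (1/var1) / (1/var1 + 1/var2)
   = 2.8571 / (2.8571 + 10.0) = 0.2222
w2 = 1 - w1 = 0.7778
fused = w1*s1 + w2*s2 = 3.9111 + 22.4778
= 26.3889 m


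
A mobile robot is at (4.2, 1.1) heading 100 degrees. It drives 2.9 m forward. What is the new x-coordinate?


x_new = x0 + d*cos(theta)
= 4.2 + 2.9*cos(100)
= 4.2 + -0.5036
= 3.6964


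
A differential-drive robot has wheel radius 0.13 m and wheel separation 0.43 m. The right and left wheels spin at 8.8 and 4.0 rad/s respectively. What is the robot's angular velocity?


vR = r*wR = 0.13*8.8 = 1.144 m/s
vL = r*wL = 0.13*4.0 = 0.52 m/s
v = (vR+vL)/2 = 0.832 m/s
omega = (vR-vL)/L = 1.4512 rad/s
angular velocity = 1.4512 rad/s


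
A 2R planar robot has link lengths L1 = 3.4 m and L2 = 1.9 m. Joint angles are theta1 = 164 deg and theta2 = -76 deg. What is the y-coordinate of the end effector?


Convert angles to radians: theta1 = 2.8623, theta2 = -1.3265
y = L1*sin(theta1) + L2*sin(theta1+theta2)
y = 0.9372 + 1.8988
y = 2.836


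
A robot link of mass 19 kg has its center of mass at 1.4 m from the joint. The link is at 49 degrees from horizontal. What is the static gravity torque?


tau = m*g*L*cos(angle)
= 19 * 9.81 * 1.4 * cos(49 deg)
= 19 * 9.81 * 1.4 * 0.6561
= 171.196 Nm


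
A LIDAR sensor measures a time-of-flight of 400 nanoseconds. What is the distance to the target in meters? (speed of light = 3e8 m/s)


tof = 400 ns = 4e-07 s
dist = c * tof / 2
= 3e8 * 4e-07 / 2
= 60.0 m


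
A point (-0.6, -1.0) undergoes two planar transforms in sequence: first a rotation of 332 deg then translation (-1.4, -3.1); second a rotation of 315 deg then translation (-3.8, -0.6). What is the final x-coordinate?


After transform 1:
x1 = cos(332)*-0.6 - sin(332)*-1.0 + -1.4 = -2.3992
y1 = sin(332)*-0.6 + cos(332)*-1.0 + -3.1 = -3.7013
After transform 2:
x2 = cos(315)*-2.3992 - sin(315)*-3.7013 + -3.8
= -8.1137


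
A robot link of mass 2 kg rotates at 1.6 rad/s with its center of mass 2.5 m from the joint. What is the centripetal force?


F = m * omega^2 * r
= 2 * 1.6^2 * 2.5
= 2 * 2.56 * 2.5
= 12.8 N


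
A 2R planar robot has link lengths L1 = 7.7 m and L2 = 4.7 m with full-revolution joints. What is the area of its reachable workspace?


r_max = L1 + L2 = 12.4 m
r_min = |L1 - L2| = 3.0 m
Area = pi*(r_max^2 - r_min^2)
= pi*(153.76 - 9.0)
= pi * 144.76
= 454.777 m^2


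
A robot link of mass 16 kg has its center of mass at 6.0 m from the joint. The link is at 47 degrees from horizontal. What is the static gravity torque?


tau = m*g*L*cos(angle)
= 16 * 9.81 * 6.0 * cos(47 deg)
= 16 * 9.81 * 6.0 * 0.682
= 642.2788 Nm
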